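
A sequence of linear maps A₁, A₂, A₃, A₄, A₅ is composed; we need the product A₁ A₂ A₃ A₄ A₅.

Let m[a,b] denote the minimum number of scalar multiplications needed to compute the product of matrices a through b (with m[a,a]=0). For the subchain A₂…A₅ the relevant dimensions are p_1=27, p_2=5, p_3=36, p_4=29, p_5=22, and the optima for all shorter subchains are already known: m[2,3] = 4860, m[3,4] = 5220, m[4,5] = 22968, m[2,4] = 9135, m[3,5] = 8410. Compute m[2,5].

11380

m[2,5] = min over k∈[2,4] of m[2,k]+m[k+1,5]+p_{1}·p_k·p_{5}.
k=2: 0 + 8410 + 27·5·22 = 11380; k=3: 4860 + 22968 + 27·36·22 = 49212; k=4: 9135 + 0 + 27·29·22 = 26361.
Minimum: 11380 at k=2.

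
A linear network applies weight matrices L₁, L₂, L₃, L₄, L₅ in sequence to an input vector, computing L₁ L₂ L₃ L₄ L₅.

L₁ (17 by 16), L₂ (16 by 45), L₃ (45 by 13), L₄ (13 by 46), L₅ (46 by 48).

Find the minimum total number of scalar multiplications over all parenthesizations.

Adjacent pairs: L₁L₂ = 17·16·45 = 12240; L₂L₃ = 16·45·13 = 9360; L₃L₄ = 45·13·46 = 26910; L₄L₅ = 13·46·48 = 28704.
Length 3: L₁..L₃: k=1: 0+9360+17·16·13=12896; k=2: 12240+0+17·45·13=22185 → min 12896 | L₂..L₄: k=2: 0+26910+16·45·46=60030; k=3: 9360+0+16·13·46=18928 → min 18928 | L₃..L₅: k=3: 0+28704+45·13·48=56784; k=4: 26910+0+45·46·48=126270 → min 56784.
Length 4: L₁..L₄: k=1: 0+18928+17·16·46=31440; k=2: 12240+26910+17·45·46=74340; k=3: 12896+0+17·13·46=23062 → min 23062 | L₂..L₅: k=2: 0+56784+16·45·48=91344; k=3: 9360+28704+16·13·48=48048; k=4: 18928+0+16·46·48=54256 → min 48048.
Length 5: L₁..L₅: k=1: 0+48048+17·16·48=61104; k=2: 12240+56784+17·45·48=105744; k=3: 12896+28704+17·13·48=52208; k=4: 23062+0+17·46·48=60598 → min 52208.
Optimal order: ((L₁ (L₂ L₃)) (L₄ L₅)) with cost 52208.

52208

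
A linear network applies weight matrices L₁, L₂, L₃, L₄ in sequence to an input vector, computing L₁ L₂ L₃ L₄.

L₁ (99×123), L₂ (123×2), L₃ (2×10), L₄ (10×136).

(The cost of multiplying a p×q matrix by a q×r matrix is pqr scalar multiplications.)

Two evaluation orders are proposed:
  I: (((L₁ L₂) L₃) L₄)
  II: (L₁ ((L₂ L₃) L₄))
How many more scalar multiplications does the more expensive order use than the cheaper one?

Order I = (((L₁ L₂) L₃) L₄): (L₁ L₂): 99×123 by 123×2 → 99×2, cost 99·123·2 = 24354; ((L₁ L₂) L₃): 99×2 by 2×10 → 99×10, cost 99·2·10 = 1980; cumulative 26334; (((L₁ L₂) L₃) L₄): 99×10 by 10×136 → 99×136, cost 99·10·136 = 134640; cumulative 160974. Total 160974.
Order II = (L₁ ((L₂ L₃) L₄)): (L₂ L₃): 123×2 by 2×10 → 123×10, cost 123·2·10 = 2460; ((L₂ L₃) L₄): 123×10 by 10×136 → 123×136, cost 123·10·136 = 167280; cumulative 169740; (L₁ ((L₂ L₃) L₄)): 99×123 by 123×136 → 99×136, cost 99·123·136 = 1656072; cumulative 1825812. Total 1825812.
Difference: |160974 − 1825812| = 1664838.

1664838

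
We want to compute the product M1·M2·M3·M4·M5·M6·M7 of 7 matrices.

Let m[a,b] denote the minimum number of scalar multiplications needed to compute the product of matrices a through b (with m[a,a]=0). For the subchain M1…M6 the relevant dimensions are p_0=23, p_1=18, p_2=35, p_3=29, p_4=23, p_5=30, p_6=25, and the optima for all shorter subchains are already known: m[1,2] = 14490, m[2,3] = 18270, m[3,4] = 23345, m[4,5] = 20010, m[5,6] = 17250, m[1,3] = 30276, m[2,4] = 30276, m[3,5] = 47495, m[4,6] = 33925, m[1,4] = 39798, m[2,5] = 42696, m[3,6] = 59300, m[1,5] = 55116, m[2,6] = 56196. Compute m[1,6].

m[1,6] = min over k∈[1,5] of m[1,k]+m[k+1,6]+p_{0}·p_k·p_{6}.
k=1: 0 + 56196 + 23·18·25 = 66546; k=2: 14490 + 59300 + 23·35·25 = 93915; k=3: 30276 + 33925 + 23·29·25 = 80876; k=4: 39798 + 17250 + 23·23·25 = 70273; k=5: 55116 + 0 + 23·30·25 = 72366.
Minimum: 66546 at k=1.

66546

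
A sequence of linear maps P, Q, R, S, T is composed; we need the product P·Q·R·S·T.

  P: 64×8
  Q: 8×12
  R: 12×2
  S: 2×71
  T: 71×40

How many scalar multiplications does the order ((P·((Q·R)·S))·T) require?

(Q·R): 8×12 by 12×2 → 8×2, cost 8·12·2 = 192
((Q·R)·S): 8×2 by 2×71 → 8×71, cost 8·2·71 = 1136; cumulative 1328
(P·((Q·R)·S)): 64×8 by 8×71 → 64×71, cost 64·8·71 = 36352; cumulative 37680
((P·((Q·R)·S))·T): 64×71 by 71×40 → 64×40, cost 64·71·40 = 181760; cumulative 219440
Total: 219440 scalar multiplications.

219440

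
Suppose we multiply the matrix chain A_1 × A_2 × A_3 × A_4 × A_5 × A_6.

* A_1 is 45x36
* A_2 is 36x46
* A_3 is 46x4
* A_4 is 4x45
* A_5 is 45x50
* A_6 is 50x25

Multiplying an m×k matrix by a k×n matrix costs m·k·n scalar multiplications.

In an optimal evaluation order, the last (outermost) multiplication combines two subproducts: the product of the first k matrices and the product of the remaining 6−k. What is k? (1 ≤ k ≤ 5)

Adjacent pairs: A_1A_2 = 45·36·46 = 74520; A_2A_3 = 36·46·4 = 6624; A_3A_4 = 46·4·45 = 8280; A_4A_5 = 4·45·50 = 9000; A_5A_6 = 45·50·25 = 56250.
Length 3: A_1..A_3: k=1: 0+6624+45·36·4=13104; k=2: 74520+0+45·46·4=82800 → min 13104 | A_2..A_4: k=2: 0+8280+36·46·45=82800; k=3: 6624+0+36·4·45=13104 → min 13104 | A_3..A_5: k=3: 0+9000+46·4·50=18200; k=4: 8280+0+46·45·50=111780 → min 18200 | A_4..A_6: k=4: 0+56250+4·45·25=60750; k=5: 9000+0+4·50·25=14000 → min 14000.
Length 4: A_1..A_4: k=1: 0+13104+45·36·45=86004; k=2: 74520+8280+45·46·45=175950; k=3: 13104+0+45·4·45=21204 → min 21204 | A_2..A_5: k=2: 0+18200+36·46·50=101000; k=3: 6624+9000+36·4·50=22824; k=4: 13104+0+36·45·50=94104 → min 22824 | A_3..A_6: k=3: 0+14000+46·4·25=18600; k=4: 8280+56250+46·45·25=116280; k=5: 18200+0+46·50·25=75700 → min 18600.
Length 5: A_1..A_5: k=1: 0+22824+45·36·50=103824; k=2: 74520+18200+45·46·50=196220; k=3: 13104+9000+45·4·50=31104; k=4: 21204+0+45·45·50=122454 → min 31104 | A_2..A_6: k=2: 0+18600+36·46·25=60000; k=3: 6624+14000+36·4·25=24224; k=4: 13104+56250+36·45·25=109854; k=5: 22824+0+36·50·25=67824 → min 24224.
Top-level splits: k=1: (A_1..A_1)·(A_2..A_6) → 0+24224+45·36·25 = 64724; k=2: (A_1..A_2)·(A_3..A_6) → 74520+18600+45·46·25 = 144870; k=3: (A_1..A_3)·(A_4..A_6) → 13104+14000+45·4·25 = 31604; k=4: (A_1..A_4)·(A_5..A_6) → 21204+56250+45·45·25 = 128079; k=5: (A_1..A_5)·(A_6..A_6) → 31104+0+45·50·25 = 87354.
Best split is after A_3, i.e. k = 3.

3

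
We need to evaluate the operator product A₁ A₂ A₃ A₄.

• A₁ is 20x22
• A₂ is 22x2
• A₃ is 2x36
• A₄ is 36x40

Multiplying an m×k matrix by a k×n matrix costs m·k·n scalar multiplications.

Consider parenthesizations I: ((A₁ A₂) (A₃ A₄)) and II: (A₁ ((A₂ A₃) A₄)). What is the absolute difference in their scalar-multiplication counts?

45504

Order I = ((A₁ A₂) (A₃ A₄)): (A₁ A₂): 20×22 by 22×2 → 20×2, cost 20·22·2 = 880; (A₃ A₄): 2×36 by 36×40 → 2×40, cost 2·36·40 = 2880; ((A₁ A₂) (A₃ A₄)): 20×2 by 2×40 → 20×40, cost 20·2·40 = 1600; cumulative 5360. Total 5360.
Order II = (A₁ ((A₂ A₃) A₄)): (A₂ A₃): 22×2 by 2×36 → 22×36, cost 22·2·36 = 1584; ((A₂ A₃) A₄): 22×36 by 36×40 → 22×40, cost 22·36·40 = 31680; cumulative 33264; (A₁ ((A₂ A₃) A₄)): 20×22 by 22×40 → 20×40, cost 20·22·40 = 17600; cumulative 50864. Total 50864.
Difference: |5360 − 50864| = 45504.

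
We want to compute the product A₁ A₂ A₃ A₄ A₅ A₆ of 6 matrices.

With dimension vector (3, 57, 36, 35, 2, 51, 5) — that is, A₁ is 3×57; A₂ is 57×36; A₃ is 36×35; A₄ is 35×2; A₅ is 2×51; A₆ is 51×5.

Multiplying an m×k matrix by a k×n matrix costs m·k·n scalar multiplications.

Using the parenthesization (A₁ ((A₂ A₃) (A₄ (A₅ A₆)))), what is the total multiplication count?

83510

(A₂ A₃): 57×36 by 36×35 → 57×35, cost 57·36·35 = 71820
(A₅ A₆): 2×51 by 51×5 → 2×5, cost 2·51·5 = 510
(A₄ (A₅ A₆)): 35×2 by 2×5 → 35×5, cost 35·2·5 = 350; cumulative 860
((A₂ A₃) (A₄ (A₅ A₆))): 57×35 by 35×5 → 57×5, cost 57·35·5 = 9975; cumulative 82655
(A₁ ((A₂ A₃) (A₄ (A₅ A₆)))): 3×57 by 57×5 → 3×5, cost 3·57·5 = 855; cumulative 83510
Total: 83510 scalar multiplications.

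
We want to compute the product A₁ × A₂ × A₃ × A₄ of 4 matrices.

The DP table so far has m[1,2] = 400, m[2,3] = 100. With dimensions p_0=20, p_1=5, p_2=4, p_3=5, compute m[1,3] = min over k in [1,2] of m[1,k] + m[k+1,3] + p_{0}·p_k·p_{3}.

600

m[1,3] = min over k∈[1,2] of m[1,k]+m[k+1,3]+p_{0}·p_k·p_{3}.
k=1: 0 + 100 + 20·5·5 = 600; k=2: 400 + 0 + 20·4·5 = 800.
Minimum: 600 at k=1.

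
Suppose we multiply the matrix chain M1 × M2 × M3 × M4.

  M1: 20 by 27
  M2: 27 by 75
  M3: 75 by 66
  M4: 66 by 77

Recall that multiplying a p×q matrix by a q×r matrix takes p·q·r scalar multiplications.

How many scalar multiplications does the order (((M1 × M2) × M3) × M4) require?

(M1 × M2): 20×27 by 27×75 → 20×75, cost 20·27·75 = 40500
((M1 × M2) × M3): 20×75 by 75×66 → 20×66, cost 20·75·66 = 99000; cumulative 139500
(((M1 × M2) × M3) × M4): 20×66 by 66×77 → 20×77, cost 20·66·77 = 101640; cumulative 241140
Total: 241140 scalar multiplications.

241140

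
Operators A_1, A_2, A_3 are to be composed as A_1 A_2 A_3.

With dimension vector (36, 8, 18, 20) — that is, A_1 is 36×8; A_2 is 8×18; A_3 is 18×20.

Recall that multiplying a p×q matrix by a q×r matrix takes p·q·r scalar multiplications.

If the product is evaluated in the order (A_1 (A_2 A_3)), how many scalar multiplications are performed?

8640

(A_2 A_3): 8×18 by 18×20 → 8×20, cost 8·18·20 = 2880
(A_1 (A_2 A_3)): 36×8 by 8×20 → 36×20, cost 36·8·20 = 5760; cumulative 8640
Total: 8640 scalar multiplications.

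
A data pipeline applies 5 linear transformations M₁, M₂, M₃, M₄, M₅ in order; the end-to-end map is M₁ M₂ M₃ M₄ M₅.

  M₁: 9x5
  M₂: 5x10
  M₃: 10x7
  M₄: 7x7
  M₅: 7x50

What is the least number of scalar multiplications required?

4060

Adjacent pairs: M₁M₂ = 9·5·10 = 450; M₂M₃ = 5·10·7 = 350; M₃M₄ = 10·7·7 = 490; M₄M₅ = 7·7·50 = 2450.
Length 3: M₁..M₃: k=1: 0+350+9·5·7=665; k=2: 450+0+9·10·7=1080 → min 665 | M₂..M₄: k=2: 0+490+5·10·7=840; k=3: 350+0+5·7·7=595 → min 595 | M₃..M₅: k=3: 0+2450+10·7·50=5950; k=4: 490+0+10·7·50=3990 → min 3990.
Length 4: M₁..M₄: k=1: 0+595+9·5·7=910; k=2: 450+490+9·10·7=1570; k=3: 665+0+9·7·7=1106 → min 910 | M₂..M₅: k=2: 0+3990+5·10·50=6490; k=3: 350+2450+5·7·50=4550; k=4: 595+0+5·7·50=2345 → min 2345.
Length 5: M₁..M₅: k=1: 0+2345+9·5·50=4595; k=2: 450+3990+9·10·50=8940; k=3: 665+2450+9·7·50=6265; k=4: 910+0+9·7·50=4060 → min 4060.
Optimal order: ((M₁ ((M₂ M₃) M₄)) M₅) with cost 4060.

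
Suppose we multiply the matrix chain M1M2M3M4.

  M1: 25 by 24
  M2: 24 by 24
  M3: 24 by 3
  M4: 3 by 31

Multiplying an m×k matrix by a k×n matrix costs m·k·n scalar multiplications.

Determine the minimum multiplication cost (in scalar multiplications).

5853

Adjacent pairs: M1M2 = 25·24·24 = 14400; M2M3 = 24·24·3 = 1728; M3M4 = 24·3·31 = 2232.
Length 3: M1..M3: k=1: 0+1728+25·24·3=3528; k=2: 14400+0+25·24·3=16200 → min 3528 | M2..M4: k=2: 0+2232+24·24·31=20088; k=3: 1728+0+24·3·31=3960 → min 3960.
Length 4: M1..M4: k=1: 0+3960+25·24·31=22560; k=2: 14400+2232+25·24·31=35232; k=3: 3528+0+25·3·31=5853 → min 5853.
Optimal order: ((M1(M2M3))M4) with cost 5853.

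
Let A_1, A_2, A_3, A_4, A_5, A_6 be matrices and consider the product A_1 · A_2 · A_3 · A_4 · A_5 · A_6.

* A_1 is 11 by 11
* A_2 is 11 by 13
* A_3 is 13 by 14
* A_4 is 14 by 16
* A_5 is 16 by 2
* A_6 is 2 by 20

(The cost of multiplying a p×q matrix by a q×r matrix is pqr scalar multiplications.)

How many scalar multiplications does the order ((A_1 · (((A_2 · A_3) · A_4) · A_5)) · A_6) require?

5500

(A_2 · A_3): 11×13 by 13×14 → 11×14, cost 11·13·14 = 2002
((A_2 · A_3) · A_4): 11×14 by 14×16 → 11×16, cost 11·14·16 = 2464; cumulative 4466
(((A_2 · A_3) · A_4) · A_5): 11×16 by 16×2 → 11×2, cost 11·16·2 = 352; cumulative 4818
(A_1 · (((A_2 · A_3) · A_4) · A_5)): 11×11 by 11×2 → 11×2, cost 11·11·2 = 242; cumulative 5060
((A_1 · (((A_2 · A_3) · A_4) · A_5)) · A_6): 11×2 by 2×20 → 11×20, cost 11·2·20 = 440; cumulative 5500
Total: 5500 scalar multiplications.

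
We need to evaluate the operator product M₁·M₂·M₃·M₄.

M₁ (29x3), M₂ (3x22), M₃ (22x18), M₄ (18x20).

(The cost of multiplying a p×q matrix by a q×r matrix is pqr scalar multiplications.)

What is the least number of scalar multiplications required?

4008

Adjacent pairs: M₁M₂ = 29·3·22 = 1914; M₂M₃ = 3·22·18 = 1188; M₃M₄ = 22·18·20 = 7920.
Length 3: M₁..M₃: k=1: 0+1188+29·3·18=2754; k=2: 1914+0+29·22·18=13398 → min 2754 | M₂..M₄: k=2: 0+7920+3·22·20=9240; k=3: 1188+0+3·18·20=2268 → min 2268.
Length 4: M₁..M₄: k=1: 0+2268+29·3·20=4008; k=2: 1914+7920+29·22·20=22594; k=3: 2754+0+29·18·20=13194 → min 4008.
Optimal order: (M₁·((M₂·M₃)·M₄)) with cost 4008.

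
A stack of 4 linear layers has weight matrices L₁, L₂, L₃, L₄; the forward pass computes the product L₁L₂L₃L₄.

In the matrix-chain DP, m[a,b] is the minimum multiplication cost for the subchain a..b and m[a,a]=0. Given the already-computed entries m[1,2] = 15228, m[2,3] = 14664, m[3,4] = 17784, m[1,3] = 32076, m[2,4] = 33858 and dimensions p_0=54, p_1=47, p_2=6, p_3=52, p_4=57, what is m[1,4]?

m[1,4] = min over k∈[1,3] of m[1,k]+m[k+1,4]+p_{0}·p_k·p_{4}.
k=1: 0 + 33858 + 54·47·57 = 178524; k=2: 15228 + 17784 + 54·6·57 = 51480; k=3: 32076 + 0 + 54·52·57 = 192132.
Minimum: 51480 at k=2.

51480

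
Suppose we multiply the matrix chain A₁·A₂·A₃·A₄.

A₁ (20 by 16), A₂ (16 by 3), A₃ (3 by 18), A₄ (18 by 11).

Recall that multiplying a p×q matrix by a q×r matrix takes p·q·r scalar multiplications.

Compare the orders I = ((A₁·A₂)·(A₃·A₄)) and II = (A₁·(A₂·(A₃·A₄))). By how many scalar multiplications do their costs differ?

Order I = ((A₁·A₂)·(A₃·A₄)): (A₁·A₂): 20×16 by 16×3 → 20×3, cost 20·16·3 = 960; (A₃·A₄): 3×18 by 18×11 → 3×11, cost 3·18·11 = 594; ((A₁·A₂)·(A₃·A₄)): 20×3 by 3×11 → 20×11, cost 20·3·11 = 660; cumulative 2214. Total 2214.
Order II = (A₁·(A₂·(A₃·A₄))): (A₃·A₄): 3×18 by 18×11 → 3×11, cost 3·18·11 = 594; (A₂·(A₃·A₄)): 16×3 by 3×11 → 16×11, cost 16·3·11 = 528; cumulative 1122; (A₁·(A₂·(A₃·A₄))): 20×16 by 16×11 → 20×11, cost 20·16·11 = 3520; cumulative 4642. Total 4642.
Difference: |2214 − 4642| = 2428.

2428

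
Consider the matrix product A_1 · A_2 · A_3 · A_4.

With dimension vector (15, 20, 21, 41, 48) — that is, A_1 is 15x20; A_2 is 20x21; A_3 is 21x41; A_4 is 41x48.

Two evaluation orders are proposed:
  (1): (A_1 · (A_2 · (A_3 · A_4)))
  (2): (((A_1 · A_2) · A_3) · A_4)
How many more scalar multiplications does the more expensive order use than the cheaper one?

Order (1) = (A_1 · (A_2 · (A_3 · A_4))): (A_3 · A_4): 21×41 by 41×48 → 21×48, cost 21·41·48 = 41328; (A_2 · (A_3 · A_4)): 20×21 by 21×48 → 20×48, cost 20·21·48 = 20160; cumulative 61488; (A_1 · (A_2 · (A_3 · A_4))): 15×20 by 20×48 → 15×48, cost 15·20·48 = 14400; cumulative 75888. Total 75888.
Order (2) = (((A_1 · A_2) · A_3) · A_4): (A_1 · A_2): 15×20 by 20×21 → 15×21, cost 15·20·21 = 6300; ((A_1 · A_2) · A_3): 15×21 by 21×41 → 15×41, cost 15·21·41 = 12915; cumulative 19215; (((A_1 · A_2) · A_3) · A_4): 15×41 by 41×48 → 15×48, cost 15·41·48 = 29520; cumulative 48735. Total 48735.
Difference: |75888 − 48735| = 27153.

27153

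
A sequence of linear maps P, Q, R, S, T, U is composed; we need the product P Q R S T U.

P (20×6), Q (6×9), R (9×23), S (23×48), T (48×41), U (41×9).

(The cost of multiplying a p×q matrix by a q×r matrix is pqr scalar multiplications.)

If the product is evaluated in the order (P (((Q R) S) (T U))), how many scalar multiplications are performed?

(Q R): 6×9 by 9×23 → 6×23, cost 6·9·23 = 1242
((Q R) S): 6×23 by 23×48 → 6×48, cost 6·23·48 = 6624; cumulative 7866
(T U): 48×41 by 41×9 → 48×9, cost 48·41·9 = 17712
(((Q R) S) (T U)): 6×48 by 48×9 → 6×9, cost 6·48·9 = 2592; cumulative 28170
(P (((Q R) S) (T U))): 20×6 by 6×9 → 20×9, cost 20·6·9 = 1080; cumulative 29250
Total: 29250 scalar multiplications.

29250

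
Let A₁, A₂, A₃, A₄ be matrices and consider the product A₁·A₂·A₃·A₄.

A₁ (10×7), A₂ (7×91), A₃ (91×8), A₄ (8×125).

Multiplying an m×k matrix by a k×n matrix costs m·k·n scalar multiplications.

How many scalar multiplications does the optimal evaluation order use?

Adjacent pairs: A₁A₂ = 10·7·91 = 6370; A₂A₃ = 7·91·8 = 5096; A₃A₄ = 91·8·125 = 91000.
Length 3: A₁..A₃: k=1: 0+5096+10·7·8=5656; k=2: 6370+0+10·91·8=13650 → min 5656 | A₂..A₄: k=2: 0+91000+7·91·125=170625; k=3: 5096+0+7·8·125=12096 → min 12096.
Length 4: A₁..A₄: k=1: 0+12096+10·7·125=20846; k=2: 6370+91000+10·91·125=211120; k=3: 5656+0+10·8·125=15656 → min 15656.
Optimal order: ((A₁·(A₂·A₃))·A₄) with cost 15656.

15656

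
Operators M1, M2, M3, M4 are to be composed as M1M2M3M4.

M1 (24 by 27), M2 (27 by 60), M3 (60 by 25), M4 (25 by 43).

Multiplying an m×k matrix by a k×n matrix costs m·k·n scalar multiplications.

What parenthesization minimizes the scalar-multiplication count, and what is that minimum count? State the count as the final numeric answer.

82500

Adjacent pairs: M1M2 = 24·27·60 = 38880; M2M3 = 27·60·25 = 40500; M3M4 = 60·25·43 = 64500.
Length 3: M1..M3: k=1: 0+40500+24·27·25=56700; k=2: 38880+0+24·60·25=74880 → min 56700 | M2..M4: k=2: 0+64500+27·60·43=134160; k=3: 40500+0+27·25·43=69525 → min 69525.
Length 4: M1..M4: k=1: 0+69525+24·27·43=97389; k=2: 38880+64500+24·60·43=165300; k=3: 56700+0+24·25·43=82500 → min 82500.
Optimal parenthesization: ((M1(M2M3))M4) with cost 82500.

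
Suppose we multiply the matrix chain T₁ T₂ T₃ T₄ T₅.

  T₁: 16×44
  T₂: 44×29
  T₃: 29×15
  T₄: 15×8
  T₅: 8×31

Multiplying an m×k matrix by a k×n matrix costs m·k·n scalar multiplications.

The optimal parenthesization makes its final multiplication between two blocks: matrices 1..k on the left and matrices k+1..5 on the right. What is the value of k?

Adjacent pairs: T₁T₂ = 16·44·29 = 20416; T₂T₃ = 44·29·15 = 19140; T₃T₄ = 29·15·8 = 3480; T₄T₅ = 15·8·31 = 3720.
Length 3: T₁..T₃: k=1: 0+19140+16·44·15=29700; k=2: 20416+0+16·29·15=27376 → min 27376 | T₂..T₄: k=2: 0+3480+44·29·8=13688; k=3: 19140+0+44·15·8=24420 → min 13688 | T₃..T₅: k=3: 0+3720+29·15·31=17205; k=4: 3480+0+29·8·31=10672 → min 10672.
Length 4: T₁..T₄: k=1: 0+13688+16·44·8=19320; k=2: 20416+3480+16·29·8=27608; k=3: 27376+0+16·15·8=29296 → min 19320 | T₂..T₅: k=2: 0+10672+44·29·31=50228; k=3: 19140+3720+44·15·31=43320; k=4: 13688+0+44·8·31=24600 → min 24600.
Top-level splits: k=1: (T₁..T₁)·(T₂..T₅) → 0+24600+16·44·31 = 46424; k=2: (T₁..T₂)·(T₃..T₅) → 20416+10672+16·29·31 = 45472; k=3: (T₁..T₃)·(T₄..T₅) → 27376+3720+16·15·31 = 38536; k=4: (T₁..T₄)·(T₅..T₅) → 19320+0+16·8·31 = 23288.
Best split is after T₄, i.e. k = 4.

4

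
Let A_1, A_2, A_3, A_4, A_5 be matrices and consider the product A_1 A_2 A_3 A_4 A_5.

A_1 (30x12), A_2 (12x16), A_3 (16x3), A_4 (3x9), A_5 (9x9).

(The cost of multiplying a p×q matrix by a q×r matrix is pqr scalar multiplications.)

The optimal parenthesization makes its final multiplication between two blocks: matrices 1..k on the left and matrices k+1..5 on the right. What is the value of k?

Adjacent pairs: A_1A_2 = 30·12·16 = 5760; A_2A_3 = 12·16·3 = 576; A_3A_4 = 16·3·9 = 432; A_4A_5 = 3·9·9 = 243.
Length 3: A_1..A_3: k=1: 0+576+30·12·3=1656; k=2: 5760+0+30·16·3=7200 → min 1656 | A_2..A_4: k=2: 0+432+12·16·9=2160; k=3: 576+0+12·3·9=900 → min 900 | A_3..A_5: k=3: 0+243+16·3·9=675; k=4: 432+0+16·9·9=1728 → min 675.
Length 4: A_1..A_4: k=1: 0+900+30·12·9=4140; k=2: 5760+432+30·16·9=10512; k=3: 1656+0+30·3·9=2466 → min 2466 | A_2..A_5: k=2: 0+675+12·16·9=2403; k=3: 576+243+12·3·9=1143; k=4: 900+0+12·9·9=1872 → min 1143.
Top-level splits: k=1: (A_1..A_1)·(A_2..A_5) → 0+1143+30·12·9 = 4383; k=2: (A_1..A_2)·(A_3..A_5) → 5760+675+30·16·9 = 10755; k=3: (A_1..A_3)·(A_4..A_5) → 1656+243+30·3·9 = 2709; k=4: (A_1..A_4)·(A_5..A_5) → 2466+0+30·9·9 = 4896.
Best split is after A_3, i.e. k = 3.

3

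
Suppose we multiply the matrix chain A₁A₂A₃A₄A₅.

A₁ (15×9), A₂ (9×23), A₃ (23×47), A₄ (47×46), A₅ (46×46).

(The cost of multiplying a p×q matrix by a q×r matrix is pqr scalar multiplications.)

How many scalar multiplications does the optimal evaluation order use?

54441

Adjacent pairs: A₁A₂ = 15·9·23 = 3105; A₂A₃ = 9·23·47 = 9729; A₃A₄ = 23·47·46 = 49726; A₄A₅ = 47·46·46 = 99452.
Length 3: A₁..A₃: k=1: 0+9729+15·9·47=16074; k=2: 3105+0+15·23·47=19320 → min 16074 | A₂..A₄: k=2: 0+49726+9·23·46=59248; k=3: 9729+0+9·47·46=29187 → min 29187 | A₃..A₅: k=3: 0+99452+23·47·46=149178; k=4: 49726+0+23·46·46=98394 → min 98394.
Length 4: A₁..A₄: k=1: 0+29187+15·9·46=35397; k=2: 3105+49726+15·23·46=68701; k=3: 16074+0+15·47·46=48504 → min 35397 | A₂..A₅: k=2: 0+98394+9·23·46=107916; k=3: 9729+99452+9·47·46=128639; k=4: 29187+0+9·46·46=48231 → min 48231.
Length 5: A₁..A₅: k=1: 0+48231+15·9·46=54441; k=2: 3105+98394+15·23·46=117369; k=3: 16074+99452+15·47·46=147956; k=4: 35397+0+15·46·46=67137 → min 54441.
Optimal order: (A₁(((A₂A₃)A₄)A₅)) with cost 54441.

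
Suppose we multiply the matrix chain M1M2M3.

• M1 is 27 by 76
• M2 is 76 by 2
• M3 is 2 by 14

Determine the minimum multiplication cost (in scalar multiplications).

4860

Order (M1(M2M3)): (M2M3): 76×2 by 2×14 → 76×14, cost 76·2·14 = 2128; (M1(M2M3)): 27×76 by 76×14 → 27×14, cost 27·76·14 = 28728; cumulative 30856. Total 30856.
Order ((M1M2)M3): (M1M2): 27×76 by 76×2 → 27×2, cost 27·76·2 = 4104; ((M1M2)M3): 27×2 by 2×14 → 27×14, cost 27·2·14 = 756; cumulative 4860. Total 4860.
Minimum: 4860.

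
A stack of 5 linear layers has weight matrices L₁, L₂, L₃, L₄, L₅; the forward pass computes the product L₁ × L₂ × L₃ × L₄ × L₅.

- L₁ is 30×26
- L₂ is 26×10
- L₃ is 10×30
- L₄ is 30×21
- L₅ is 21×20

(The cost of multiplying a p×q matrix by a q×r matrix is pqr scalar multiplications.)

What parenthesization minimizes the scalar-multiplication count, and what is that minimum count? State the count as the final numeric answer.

Adjacent pairs: L₁L₂ = 30·26·10 = 7800; L₂L₃ = 26·10·30 = 7800; L₃L₄ = 10·30·21 = 6300; L₄L₅ = 30·21·20 = 12600.
Length 3: L₁..L₃: k=1: 0+7800+30·26·30=31200; k=2: 7800+0+30·10·30=16800 → min 16800 | L₂..L₄: k=2: 0+6300+26·10·21=11760; k=3: 7800+0+26·30·21=24180 → min 11760 | L₃..L₅: k=3: 0+12600+10·30·20=18600; k=4: 6300+0+10·21·20=10500 → min 10500.
Length 4: L₁..L₄: k=1: 0+11760+30·26·21=28140; k=2: 7800+6300+30·10·21=20400; k=3: 16800+0+30·30·21=35700 → min 20400 | L₂..L₅: k=2: 0+10500+26·10·20=15700; k=3: 7800+12600+26·30·20=36000; k=4: 11760+0+26·21·20=22680 → min 15700.
Length 5: L₁..L₅: k=1: 0+15700+30·26·20=31300; k=2: 7800+10500+30·10·20=24300; k=3: 16800+12600+30·30·20=47400; k=4: 20400+0+30·21·20=33000 → min 24300.
Optimal parenthesization: ((L₁ × L₂) × ((L₃ × L₄) × L₅)) with cost 24300.

24300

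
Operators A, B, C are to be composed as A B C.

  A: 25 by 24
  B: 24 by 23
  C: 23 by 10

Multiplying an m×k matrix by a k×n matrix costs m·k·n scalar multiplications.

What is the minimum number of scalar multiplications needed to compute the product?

11520

Order (A (B C)): (B C): 24×23 by 23×10 → 24×10, cost 24·23·10 = 5520; (A (B C)): 25×24 by 24×10 → 25×10, cost 25·24·10 = 6000; cumulative 11520. Total 11520.
Order ((A B) C): (A B): 25×24 by 24×23 → 25×23, cost 25·24·23 = 13800; ((A B) C): 25×23 by 23×10 → 25×10, cost 25·23·10 = 5750; cumulative 19550. Total 19550.
Minimum: 11520.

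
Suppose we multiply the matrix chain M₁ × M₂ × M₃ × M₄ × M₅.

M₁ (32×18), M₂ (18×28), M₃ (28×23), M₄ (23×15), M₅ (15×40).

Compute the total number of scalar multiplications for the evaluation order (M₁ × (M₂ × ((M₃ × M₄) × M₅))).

69660

(M₃ × M₄): 28×23 by 23×15 → 28×15, cost 28·23·15 = 9660
((M₃ × M₄) × M₅): 28×15 by 15×40 → 28×40, cost 28·15·40 = 16800; cumulative 26460
(M₂ × ((M₃ × M₄) × M₅)): 18×28 by 28×40 → 18×40, cost 18·28·40 = 20160; cumulative 46620
(M₁ × (M₂ × ((M₃ × M₄) × M₅))): 32×18 by 18×40 → 32×40, cost 32·18·40 = 23040; cumulative 69660
Total: 69660 scalar multiplications.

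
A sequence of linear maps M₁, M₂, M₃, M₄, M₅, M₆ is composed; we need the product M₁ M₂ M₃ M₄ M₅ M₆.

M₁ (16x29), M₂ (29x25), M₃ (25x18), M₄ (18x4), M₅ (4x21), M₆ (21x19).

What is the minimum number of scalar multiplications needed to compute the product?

Adjacent pairs: M₁M₂ = 16·29·25 = 11600; M₂M₃ = 29·25·18 = 13050; M₃M₄ = 25·18·4 = 1800; M₄M₅ = 18·4·21 = 1512; M₅M₆ = 4·21·19 = 1596.
Length 3: M₁..M₃: k=1: 0+13050+16·29·18=21402; k=2: 11600+0+16·25·18=18800 → min 18800 | M₂..M₄: k=2: 0+1800+29·25·4=4700; k=3: 13050+0+29·18·4=15138 → min 4700 | M₃..M₅: k=3: 0+1512+25·18·21=10962; k=4: 1800+0+25·4·21=3900 → min 3900 | M₄..M₆: k=4: 0+1596+18·4·19=2964; k=5: 1512+0+18·21·19=8694 → min 2964.
Length 4: M₁..M₄: k=1: 0+4700+16·29·4=6556; k=2: 11600+1800+16·25·4=15000; k=3: 18800+0+16·18·4=19952 → min 6556 | M₂..M₅: k=2: 0+3900+29·25·21=19125; k=3: 13050+1512+29·18·21=25524; k=4: 4700+0+29·4·21=7136 → min 7136 | M₃..M₆: k=3: 0+2964+25·18·19=11514; k=4: 1800+1596+25·4·19=5296; k=5: 3900+0+25·21·19=13875 → min 5296.
Length 5: M₁..M₅: k=1: 0+7136+16·29·21=16880; k=2: 11600+3900+16·25·21=23900; k=3: 18800+1512+16·18·21=26360; k=4: 6556+0+16·4·21=7900 → min 7900 | M₂..M₆: k=2: 0+5296+29·25·19=19071; k=3: 13050+2964+29·18·19=25932; k=4: 4700+1596+29·4·19=8500; k=5: 7136+0+29·21·19=18707 → min 8500.
Length 6: M₁..M₆: k=1: 0+8500+16·29·19=17316; k=2: 11600+5296+16·25·19=24496; k=3: 18800+2964+16·18·19=27236; k=4: 6556+1596+16·4·19=9368; k=5: 7900+0+16·21·19=14284 → min 9368.
Optimal order: ((M₁ (M₂ (M₃ M₄))) (M₅ M₆)) with cost 9368.

9368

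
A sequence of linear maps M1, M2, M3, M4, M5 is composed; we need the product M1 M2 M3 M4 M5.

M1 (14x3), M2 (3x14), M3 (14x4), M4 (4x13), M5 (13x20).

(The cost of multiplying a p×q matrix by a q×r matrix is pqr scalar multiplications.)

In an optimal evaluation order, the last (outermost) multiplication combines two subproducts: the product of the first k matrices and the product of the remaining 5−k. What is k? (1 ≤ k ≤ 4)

Adjacent pairs: M1M2 = 14·3·14 = 588; M2M3 = 3·14·4 = 168; M3M4 = 14·4·13 = 728; M4M5 = 4·13·20 = 1040.
Length 3: M1..M3: k=1: 0+168+14·3·4=336; k=2: 588+0+14·14·4=1372 → min 336 | M2..M4: k=2: 0+728+3·14·13=1274; k=3: 168+0+3·4·13=324 → min 324 | M3..M5: k=3: 0+1040+14·4·20=2160; k=4: 728+0+14·13·20=4368 → min 2160.
Length 4: M1..M4: k=1: 0+324+14·3·13=870; k=2: 588+728+14·14·13=3864; k=3: 336+0+14·4·13=1064 → min 870 | M2..M5: k=2: 0+2160+3·14·20=3000; k=3: 168+1040+3·4·20=1448; k=4: 324+0+3·13·20=1104 → min 1104.
Top-level splits: k=1: (M1..M1)·(M2..M5) → 0+1104+14·3·20 = 1944; k=2: (M1..M2)·(M3..M5) → 588+2160+14·14·20 = 6668; k=3: (M1..M3)·(M4..M5) → 336+1040+14·4·20 = 2496; k=4: (M1..M4)·(M5..M5) → 870+0+14·13·20 = 4510.
Best split is after M1, i.e. k = 1.

1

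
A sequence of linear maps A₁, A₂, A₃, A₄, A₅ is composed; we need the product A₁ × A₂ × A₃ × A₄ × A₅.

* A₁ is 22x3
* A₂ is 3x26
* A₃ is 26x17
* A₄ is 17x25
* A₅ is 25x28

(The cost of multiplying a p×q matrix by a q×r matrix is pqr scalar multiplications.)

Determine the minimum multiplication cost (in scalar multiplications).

Adjacent pairs: A₁A₂ = 22·3·26 = 1716; A₂A₃ = 3·26·17 = 1326; A₃A₄ = 26·17·25 = 11050; A₄A₅ = 17·25·28 = 11900.
Length 3: A₁..A₃: k=1: 0+1326+22·3·17=2448; k=2: 1716+0+22·26·17=11440 → min 2448 | A₂..A₄: k=2: 0+11050+3·26·25=13000; k=3: 1326+0+3·17·25=2601 → min 2601 | A₃..A₅: k=3: 0+11900+26·17·28=24276; k=4: 11050+0+26·25·28=29250 → min 24276.
Length 4: A₁..A₄: k=1: 0+2601+22·3·25=4251; k=2: 1716+11050+22·26·25=27066; k=3: 2448+0+22·17·25=11798 → min 4251 | A₂..A₅: k=2: 0+24276+3·26·28=26460; k=3: 1326+11900+3·17·28=14654; k=4: 2601+0+3·25·28=4701 → min 4701.
Length 5: A₁..A₅: k=1: 0+4701+22·3·28=6549; k=2: 1716+24276+22·26·28=42008; k=3: 2448+11900+22·17·28=24820; k=4: 4251+0+22·25·28=19651 → min 6549.
Optimal order: (A₁ × (((A₂ × A₃) × A₄) × A₅)) with cost 6549.

6549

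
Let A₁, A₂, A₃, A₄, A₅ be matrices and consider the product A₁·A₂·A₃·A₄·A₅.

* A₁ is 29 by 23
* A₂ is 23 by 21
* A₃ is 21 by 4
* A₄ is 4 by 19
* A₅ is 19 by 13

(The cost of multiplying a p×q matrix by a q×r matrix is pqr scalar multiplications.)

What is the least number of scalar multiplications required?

7096

Adjacent pairs: A₁A₂ = 29·23·21 = 14007; A₂A₃ = 23·21·4 = 1932; A₃A₄ = 21·4·19 = 1596; A₄A₅ = 4·19·13 = 988.
Length 3: A₁..A₃: k=1: 0+1932+29·23·4=4600; k=2: 14007+0+29·21·4=16443 → min 4600 | A₂..A₄: k=2: 0+1596+23·21·19=10773; k=3: 1932+0+23·4·19=3680 → min 3680 | A₃..A₅: k=3: 0+988+21·4·13=2080; k=4: 1596+0+21·19·13=6783 → min 2080.
Length 4: A₁..A₄: k=1: 0+3680+29·23·19=16353; k=2: 14007+1596+29·21·19=27174; k=3: 4600+0+29·4·19=6804 → min 6804 | A₂..A₅: k=2: 0+2080+23·21·13=8359; k=3: 1932+988+23·4·13=4116; k=4: 3680+0+23·19·13=9361 → min 4116.
Length 5: A₁..A₅: k=1: 0+4116+29·23·13=12787; k=2: 14007+2080+29·21·13=24004; k=3: 4600+988+29·4·13=7096; k=4: 6804+0+29·19·13=13967 → min 7096.
Optimal order: ((A₁·(A₂·A₃))·(A₄·A₅)) with cost 7096.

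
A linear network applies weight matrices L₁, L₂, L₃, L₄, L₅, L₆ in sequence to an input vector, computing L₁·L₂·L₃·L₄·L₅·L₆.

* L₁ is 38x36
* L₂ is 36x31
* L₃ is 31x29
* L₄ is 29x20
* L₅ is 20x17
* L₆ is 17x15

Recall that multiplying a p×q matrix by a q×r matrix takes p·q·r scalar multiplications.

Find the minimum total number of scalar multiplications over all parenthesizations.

64545

Adjacent pairs: L₁L₂ = 38·36·31 = 42408; L₂L₃ = 36·31·29 = 32364; L₃L₄ = 31·29·20 = 17980; L₄L₅ = 29·20·17 = 9860; L₅L₆ = 20·17·15 = 5100.
Length 3: L₁..L₃: k=1: 0+32364+38·36·29=72036; k=2: 42408+0+38·31·29=76570 → min 72036 | L₂..L₄: k=2: 0+17980+36·31·20=40300; k=3: 32364+0+36·29·20=53244 → min 40300 | L₃..L₅: k=3: 0+9860+31·29·17=25143; k=4: 17980+0+31·20·17=28520 → min 25143 | L₄..L₆: k=4: 0+5100+29·20·15=13800; k=5: 9860+0+29·17·15=17255 → min 13800.
Length 4: L₁..L₄: k=1: 0+40300+38·36·20=67660; k=2: 42408+17980+38·31·20=83948; k=3: 72036+0+38·29·20=94076 → min 67660 | L₂..L₅: k=2: 0+25143+36·31·17=44115; k=3: 32364+9860+36·29·17=59972; k=4: 40300+0+36·20·17=52540 → min 44115 | L₃..L₆: k=3: 0+13800+31·29·15=27285; k=4: 17980+5100+31·20·15=32380; k=5: 25143+0+31·17·15=33048 → min 27285.
Length 5: L₁..L₅: k=1: 0+44115+38·36·17=67371; k=2: 42408+25143+38·31·17=87577; k=3: 72036+9860+38·29·17=100630; k=4: 67660+0+38·20·17=80580 → min 67371 | L₂..L₆: k=2: 0+27285+36·31·15=44025; k=3: 32364+13800+36·29·15=61824; k=4: 40300+5100+36·20·15=56200; k=5: 44115+0+36·17·15=53295 → min 44025.
Length 6: L₁..L₆: k=1: 0+44025+38·36·15=64545; k=2: 42408+27285+38·31·15=87363; k=3: 72036+13800+38·29·15=102366; k=4: 67660+5100+38·20·15=84160; k=5: 67371+0+38·17·15=77061 → min 64545.
Optimal order: (L₁·(L₂·(L₃·(L₄·(L₅·L₆))))) with cost 64545.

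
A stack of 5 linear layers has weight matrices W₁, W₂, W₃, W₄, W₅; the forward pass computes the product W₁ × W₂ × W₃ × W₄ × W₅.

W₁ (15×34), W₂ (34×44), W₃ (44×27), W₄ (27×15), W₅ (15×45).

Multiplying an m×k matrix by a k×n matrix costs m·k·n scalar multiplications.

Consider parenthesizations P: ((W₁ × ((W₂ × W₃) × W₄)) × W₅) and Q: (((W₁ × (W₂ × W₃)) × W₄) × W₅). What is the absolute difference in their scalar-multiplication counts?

1575

Order P = ((W₁ × ((W₂ × W₃) × W₄)) × W₅): (W₂ × W₃): 34×44 by 44×27 → 34×27, cost 34·44·27 = 40392; ((W₂ × W₃) × W₄): 34×27 by 27×15 → 34×15, cost 34·27·15 = 13770; cumulative 54162; (W₁ × ((W₂ × W₃) × W₄)): 15×34 by 34×15 → 15×15, cost 15·34·15 = 7650; cumulative 61812; ((W₁ × ((W₂ × W₃) × W₄)) × W₅): 15×15 by 15×45 → 15×45, cost 15·15·45 = 10125; cumulative 71937. Total 71937.
Order Q = (((W₁ × (W₂ × W₃)) × W₄) × W₅): (W₂ × W₃): 34×44 by 44×27 → 34×27, cost 34·44·27 = 40392; (W₁ × (W₂ × W₃)): 15×34 by 34×27 → 15×27, cost 15·34·27 = 13770; cumulative 54162; ((W₁ × (W₂ × W₃)) × W₄): 15×27 by 27×15 → 15×15, cost 15·27·15 = 6075; cumulative 60237; (((W₁ × (W₂ × W₃)) × W₄) × W₅): 15×15 by 15×45 → 15×45, cost 15·15·45 = 10125; cumulative 70362. Total 70362.
Difference: |71937 − 70362| = 1575.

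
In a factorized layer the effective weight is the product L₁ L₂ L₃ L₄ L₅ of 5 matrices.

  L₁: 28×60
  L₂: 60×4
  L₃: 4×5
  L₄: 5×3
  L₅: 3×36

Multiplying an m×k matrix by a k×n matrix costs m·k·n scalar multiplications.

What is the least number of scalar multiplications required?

8844

Adjacent pairs: L₁L₂ = 28·60·4 = 6720; L₂L₃ = 60·4·5 = 1200; L₃L₄ = 4·5·3 = 60; L₄L₅ = 5·3·36 = 540.
Length 3: L₁..L₃: k=1: 0+1200+28·60·5=9600; k=2: 6720+0+28·4·5=7280 → min 7280 | L₂..L₄: k=2: 0+60+60·4·3=780; k=3: 1200+0+60·5·3=2100 → min 780 | L₃..L₅: k=3: 0+540+4·5·36=1260; k=4: 60+0+4·3·36=492 → min 492.
Length 4: L₁..L₄: k=1: 0+780+28·60·3=5820; k=2: 6720+60+28·4·3=7116; k=3: 7280+0+28·5·3=7700 → min 5820 | L₂..L₅: k=2: 0+492+60·4·36=9132; k=3: 1200+540+60·5·36=12540; k=4: 780+0+60·3·36=7260 → min 7260.
Length 5: L₁..L₅: k=1: 0+7260+28·60·36=67740; k=2: 6720+492+28·4·36=11244; k=3: 7280+540+28·5·36=12860; k=4: 5820+0+28·3·36=8844 → min 8844.
Optimal order: ((L₁ (L₂ (L₃ L₄))) L₅) with cost 8844.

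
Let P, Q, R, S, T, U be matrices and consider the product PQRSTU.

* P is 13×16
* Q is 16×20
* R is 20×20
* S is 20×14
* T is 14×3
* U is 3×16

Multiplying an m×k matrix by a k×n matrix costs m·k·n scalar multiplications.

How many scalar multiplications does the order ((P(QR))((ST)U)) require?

16520

(QR): 16×20 by 20×20 → 16×20, cost 16·20·20 = 6400
(P(QR)): 13×16 by 16×20 → 13×20, cost 13·16·20 = 4160; cumulative 10560
(ST): 20×14 by 14×3 → 20×3, cost 20·14·3 = 840
((ST)U): 20×3 by 3×16 → 20×16, cost 20·3·16 = 960; cumulative 1800
((P(QR))((ST)U)): 13×20 by 20×16 → 13×16, cost 13·20·16 = 4160; cumulative 16520
Total: 16520 scalar multiplications.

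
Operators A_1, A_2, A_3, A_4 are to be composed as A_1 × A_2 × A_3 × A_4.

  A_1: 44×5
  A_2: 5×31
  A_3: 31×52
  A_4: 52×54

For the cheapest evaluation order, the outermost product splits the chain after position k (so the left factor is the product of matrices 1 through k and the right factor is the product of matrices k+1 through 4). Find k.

1

Adjacent pairs: A_1A_2 = 44·5·31 = 6820; A_2A_3 = 5·31·52 = 8060; A_3A_4 = 31·52·54 = 87048.
Length 3: A_1..A_3: k=1: 0+8060+44·5·52=19500; k=2: 6820+0+44·31·52=77748 → min 19500 | A_2..A_4: k=2: 0+87048+5·31·54=95418; k=3: 8060+0+5·52·54=22100 → min 22100.
Top-level splits: k=1: (A_1..A_1)·(A_2..A_4) → 0+22100+44·5·54 = 33980; k=2: (A_1..A_2)·(A_3..A_4) → 6820+87048+44·31·54 = 167524; k=3: (A_1..A_3)·(A_4..A_4) → 19500+0+44·52·54 = 143052.
Best split is after A_1, i.e. k = 1.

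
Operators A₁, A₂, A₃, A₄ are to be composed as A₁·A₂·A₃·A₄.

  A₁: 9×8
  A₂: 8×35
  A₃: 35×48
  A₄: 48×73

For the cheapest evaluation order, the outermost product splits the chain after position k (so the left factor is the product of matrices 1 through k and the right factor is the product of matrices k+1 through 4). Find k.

1

Adjacent pairs: A₁A₂ = 9·8·35 = 2520; A₂A₃ = 8·35·48 = 13440; A₃A₄ = 35·48·73 = 122640.
Length 3: A₁..A₃: k=1: 0+13440+9·8·48=16896; k=2: 2520+0+9·35·48=17640 → min 16896 | A₂..A₄: k=2: 0+122640+8·35·73=143080; k=3: 13440+0+8·48·73=41472 → min 41472.
Top-level splits: k=1: (A₁..A₁)·(A₂..A₄) → 0+41472+9·8·73 = 46728; k=2: (A₁..A₂)·(A₃..A₄) → 2520+122640+9·35·73 = 148155; k=3: (A₁..A₃)·(A₄..A₄) → 16896+0+9·48·73 = 48432.
Best split is after A₁, i.e. k = 1.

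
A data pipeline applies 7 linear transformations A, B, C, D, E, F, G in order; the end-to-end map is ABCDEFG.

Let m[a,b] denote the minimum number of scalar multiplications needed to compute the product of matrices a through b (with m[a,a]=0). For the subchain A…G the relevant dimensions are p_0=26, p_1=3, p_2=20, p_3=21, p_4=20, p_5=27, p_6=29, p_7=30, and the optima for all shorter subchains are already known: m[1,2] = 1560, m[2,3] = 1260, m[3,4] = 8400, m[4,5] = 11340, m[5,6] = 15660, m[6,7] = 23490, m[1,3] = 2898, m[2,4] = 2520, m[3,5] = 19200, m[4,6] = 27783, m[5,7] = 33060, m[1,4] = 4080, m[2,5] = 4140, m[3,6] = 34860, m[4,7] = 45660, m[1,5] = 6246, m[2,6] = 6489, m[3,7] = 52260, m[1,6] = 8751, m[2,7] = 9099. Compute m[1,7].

m[1,7] = min over k∈[1,6] of m[1,k]+m[k+1,7]+p_{0}·p_k·p_{7}.
k=1: 0 + 9099 + 26·3·30 = 11439; k=2: 1560 + 52260 + 26·20·30 = 69420; k=3: 2898 + 45660 + 26·21·30 = 64938; k=4: 4080 + 33060 + 26·20·30 = 52740; k=5: 6246 + 23490 + 26·27·30 = 50796; k=6: 8751 + 0 + 26·29·30 = 31371.
Minimum: 11439 at k=1.

11439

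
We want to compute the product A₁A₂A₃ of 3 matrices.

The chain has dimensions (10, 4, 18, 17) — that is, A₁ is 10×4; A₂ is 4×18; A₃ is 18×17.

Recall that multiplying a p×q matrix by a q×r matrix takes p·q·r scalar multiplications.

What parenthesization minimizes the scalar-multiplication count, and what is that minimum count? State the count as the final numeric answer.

1904

(A₁(A₂A₃)): cost 1904.
((A₁A₂)A₃): cost 3780.
Optimal: (A₁(A₂A₃)) with cost 1904.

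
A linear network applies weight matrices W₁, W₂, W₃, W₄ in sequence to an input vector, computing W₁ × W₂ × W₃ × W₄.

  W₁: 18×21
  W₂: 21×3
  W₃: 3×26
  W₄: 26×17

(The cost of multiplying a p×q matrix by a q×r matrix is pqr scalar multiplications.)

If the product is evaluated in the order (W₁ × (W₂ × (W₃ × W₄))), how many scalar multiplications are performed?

8823

(W₃ × W₄): 3×26 by 26×17 → 3×17, cost 3·26·17 = 1326
(W₂ × (W₃ × W₄)): 21×3 by 3×17 → 21×17, cost 21·3·17 = 1071; cumulative 2397
(W₁ × (W₂ × (W₃ × W₄))): 18×21 by 21×17 → 18×17, cost 18·21·17 = 6426; cumulative 8823
Total: 8823 scalar multiplications.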